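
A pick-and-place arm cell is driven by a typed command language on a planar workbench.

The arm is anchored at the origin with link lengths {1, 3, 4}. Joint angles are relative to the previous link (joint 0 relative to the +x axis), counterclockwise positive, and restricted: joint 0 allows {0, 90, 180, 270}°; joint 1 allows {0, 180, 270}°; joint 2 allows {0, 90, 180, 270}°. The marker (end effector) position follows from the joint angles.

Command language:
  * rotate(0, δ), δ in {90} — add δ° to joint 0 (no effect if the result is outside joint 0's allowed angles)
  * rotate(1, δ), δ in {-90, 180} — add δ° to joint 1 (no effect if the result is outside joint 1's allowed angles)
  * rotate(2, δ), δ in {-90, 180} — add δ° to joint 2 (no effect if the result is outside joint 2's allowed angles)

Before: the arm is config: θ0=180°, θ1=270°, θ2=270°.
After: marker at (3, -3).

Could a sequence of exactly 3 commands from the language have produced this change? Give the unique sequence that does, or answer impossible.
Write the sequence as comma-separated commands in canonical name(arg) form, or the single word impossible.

rotate(0, 90), rotate(0, 90), rotate(0, 90)

t0: config: θ0=180°, θ1=270°, θ2=270°
[1] after rotate(0, 90): config: θ0=270°, θ1=270°, θ2=270°
[2] after rotate(0, 90): config: θ0=0°, θ1=270°, θ2=270°
[3] after rotate(0, 90): config: θ0=90°, θ1=270°, θ2=270°
all 125 alternatives checked — unique.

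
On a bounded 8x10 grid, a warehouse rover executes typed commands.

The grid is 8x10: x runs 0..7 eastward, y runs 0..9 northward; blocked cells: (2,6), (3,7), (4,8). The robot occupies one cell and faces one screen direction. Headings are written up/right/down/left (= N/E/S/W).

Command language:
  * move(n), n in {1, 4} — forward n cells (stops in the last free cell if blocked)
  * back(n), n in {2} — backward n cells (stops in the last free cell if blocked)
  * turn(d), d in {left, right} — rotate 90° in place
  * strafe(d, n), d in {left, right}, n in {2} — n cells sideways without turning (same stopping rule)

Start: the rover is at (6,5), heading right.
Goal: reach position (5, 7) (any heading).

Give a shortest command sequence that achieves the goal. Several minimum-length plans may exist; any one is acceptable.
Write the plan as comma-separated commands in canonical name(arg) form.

initial: at (6,5), heading right
t=1 strafe(left, 2) ⇒ at (6,7), heading right
t=2 back(2) ⇒ at (4,7), heading right
t=3 move(1) ⇒ at (5,7), heading right
no 2-step plan works, so 3 is optimal.

strafe(left, 2), back(2), move(1)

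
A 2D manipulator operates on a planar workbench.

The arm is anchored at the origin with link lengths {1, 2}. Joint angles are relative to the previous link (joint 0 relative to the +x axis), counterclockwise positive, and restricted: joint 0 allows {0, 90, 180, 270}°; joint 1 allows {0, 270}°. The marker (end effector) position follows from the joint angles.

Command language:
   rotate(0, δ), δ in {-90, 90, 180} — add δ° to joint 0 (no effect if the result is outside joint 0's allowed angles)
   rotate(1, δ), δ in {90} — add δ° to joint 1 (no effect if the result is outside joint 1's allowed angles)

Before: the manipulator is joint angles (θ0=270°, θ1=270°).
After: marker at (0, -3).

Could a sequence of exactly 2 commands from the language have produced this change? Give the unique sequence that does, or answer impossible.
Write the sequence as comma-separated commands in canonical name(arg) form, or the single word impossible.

rotate(1, 90), rotate(1, 90)

initial: joint angles (θ0=270°, θ1=270°)
t=1 rotate(1, 90) ⇒ joint angles (θ0=270°, θ1=0°)
t=2 rotate(1, 90) ⇒ joint angles (θ0=270°, θ1=0°)
no rival 2-sequence matches.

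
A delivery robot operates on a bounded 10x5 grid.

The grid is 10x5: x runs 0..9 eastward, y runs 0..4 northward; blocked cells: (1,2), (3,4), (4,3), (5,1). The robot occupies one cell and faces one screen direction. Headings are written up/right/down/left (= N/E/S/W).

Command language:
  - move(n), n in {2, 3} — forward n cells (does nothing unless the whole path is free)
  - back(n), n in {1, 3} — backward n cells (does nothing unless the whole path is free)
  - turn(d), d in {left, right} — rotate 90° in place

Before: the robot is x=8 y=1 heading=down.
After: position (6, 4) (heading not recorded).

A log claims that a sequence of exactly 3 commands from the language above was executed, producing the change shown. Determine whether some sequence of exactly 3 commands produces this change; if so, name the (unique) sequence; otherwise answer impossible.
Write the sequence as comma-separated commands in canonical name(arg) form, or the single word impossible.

key: running move(2) before back(3) would end elsewhere — order is forced
from: x=8 y=1 heading=down
1. back(3) → x=8 y=4 heading=down
2. turn(right) → x=8 y=4 heading=left
3. move(2) → x=6 y=4 heading=left
uniquely the one of 216 3-step routes that fits.

back(3), turn(right), move(2)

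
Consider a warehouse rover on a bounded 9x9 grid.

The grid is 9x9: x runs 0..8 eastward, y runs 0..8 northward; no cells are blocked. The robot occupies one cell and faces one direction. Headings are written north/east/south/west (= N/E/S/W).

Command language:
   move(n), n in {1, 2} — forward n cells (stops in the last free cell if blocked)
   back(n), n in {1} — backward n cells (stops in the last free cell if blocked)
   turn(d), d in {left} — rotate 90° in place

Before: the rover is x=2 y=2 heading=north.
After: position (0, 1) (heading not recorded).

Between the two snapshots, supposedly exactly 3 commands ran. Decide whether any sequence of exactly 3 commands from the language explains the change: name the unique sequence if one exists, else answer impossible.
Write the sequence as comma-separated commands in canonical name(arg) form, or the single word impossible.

back(1), turn(left), move(2)

key: order matters: swapping back(1) and move(2) lands elsewhere
t0: x=2 y=2 heading=north
[1] after back(1): x=2 y=1 heading=north
[2] after turn(left): x=2 y=1 heading=west
[3] after move(2): x=0 y=1 heading=west
no other 3-command option fits: unique.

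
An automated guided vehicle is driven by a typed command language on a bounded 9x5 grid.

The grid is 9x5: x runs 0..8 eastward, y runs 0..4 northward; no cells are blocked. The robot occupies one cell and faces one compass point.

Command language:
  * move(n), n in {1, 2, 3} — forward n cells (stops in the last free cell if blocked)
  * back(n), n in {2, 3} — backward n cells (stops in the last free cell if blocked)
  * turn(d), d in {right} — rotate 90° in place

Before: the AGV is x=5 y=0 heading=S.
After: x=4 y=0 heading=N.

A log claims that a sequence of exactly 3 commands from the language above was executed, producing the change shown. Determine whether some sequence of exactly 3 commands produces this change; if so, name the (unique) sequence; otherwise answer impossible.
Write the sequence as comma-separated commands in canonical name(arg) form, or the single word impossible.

key: position moved to (4,0) AND the heading swung to N — translation plus rotation needed
from: x=5 y=0 heading=S
t=1 turn(right) ⇒ x=5 y=0 heading=W
t=2 move(1) ⇒ x=4 y=0 heading=W
t=3 turn(right) ⇒ x=4 y=0 heading=N
no other 3-command option fits: unique.

turn(right), move(1), turn(right)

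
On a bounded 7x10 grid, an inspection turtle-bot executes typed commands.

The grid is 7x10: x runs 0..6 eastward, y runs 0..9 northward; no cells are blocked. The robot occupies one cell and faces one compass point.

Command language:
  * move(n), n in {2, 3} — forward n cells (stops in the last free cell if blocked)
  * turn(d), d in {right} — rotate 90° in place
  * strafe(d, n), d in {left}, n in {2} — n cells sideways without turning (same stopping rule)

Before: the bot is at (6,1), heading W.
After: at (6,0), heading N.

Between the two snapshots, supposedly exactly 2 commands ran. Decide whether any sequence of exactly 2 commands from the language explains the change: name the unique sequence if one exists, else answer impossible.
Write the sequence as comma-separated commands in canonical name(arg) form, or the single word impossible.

strafe(left, 2), turn(right)

key: position moved to (6,0) AND the heading swung to N — translation plus rotation needed
from: at (6,1), heading W
1. strafe(left, 2) → at (6,0), heading W
2. turn(right) → at (6,0), heading N
no other 2-command option fits: unique.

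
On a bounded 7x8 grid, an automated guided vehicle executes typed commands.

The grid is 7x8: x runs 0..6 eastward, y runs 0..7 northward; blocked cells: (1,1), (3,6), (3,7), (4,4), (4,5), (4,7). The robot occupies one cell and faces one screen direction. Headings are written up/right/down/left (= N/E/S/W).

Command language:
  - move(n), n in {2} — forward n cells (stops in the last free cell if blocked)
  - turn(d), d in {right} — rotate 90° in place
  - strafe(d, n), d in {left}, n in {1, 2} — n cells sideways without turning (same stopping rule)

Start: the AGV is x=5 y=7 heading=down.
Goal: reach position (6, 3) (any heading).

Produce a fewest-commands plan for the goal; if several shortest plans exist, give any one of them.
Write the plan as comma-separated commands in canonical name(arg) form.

move(2), move(2), strafe(left, 2)

from: x=5 y=7 heading=down
t=1 move(2) ⇒ x=5 y=5 heading=down
t=2 move(2) ⇒ x=5 y=3 heading=down
t=3 strafe(left, 2) ⇒ x=6 y=3 heading=down
nothing shorter than 3 reaches the goal.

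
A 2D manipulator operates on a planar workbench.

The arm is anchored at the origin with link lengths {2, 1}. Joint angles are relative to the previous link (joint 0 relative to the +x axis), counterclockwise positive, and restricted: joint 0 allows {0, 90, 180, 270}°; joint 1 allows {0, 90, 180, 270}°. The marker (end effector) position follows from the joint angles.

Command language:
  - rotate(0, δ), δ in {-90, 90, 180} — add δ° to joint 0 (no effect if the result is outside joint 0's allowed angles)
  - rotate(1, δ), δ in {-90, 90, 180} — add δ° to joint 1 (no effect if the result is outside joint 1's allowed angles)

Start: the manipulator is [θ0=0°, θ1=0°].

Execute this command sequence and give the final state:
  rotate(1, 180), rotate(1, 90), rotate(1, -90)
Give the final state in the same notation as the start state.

start: [θ0=0°, θ1=0°]
t=1 rotate(1, 180) ⇒ [θ0=0°, θ1=180°]
t=2 rotate(1, 90) ⇒ [θ0=0°, θ1=270°]
t=3 rotate(1, -90) ⇒ [θ0=0°, θ1=180°]

[θ0=0°, θ1=180°]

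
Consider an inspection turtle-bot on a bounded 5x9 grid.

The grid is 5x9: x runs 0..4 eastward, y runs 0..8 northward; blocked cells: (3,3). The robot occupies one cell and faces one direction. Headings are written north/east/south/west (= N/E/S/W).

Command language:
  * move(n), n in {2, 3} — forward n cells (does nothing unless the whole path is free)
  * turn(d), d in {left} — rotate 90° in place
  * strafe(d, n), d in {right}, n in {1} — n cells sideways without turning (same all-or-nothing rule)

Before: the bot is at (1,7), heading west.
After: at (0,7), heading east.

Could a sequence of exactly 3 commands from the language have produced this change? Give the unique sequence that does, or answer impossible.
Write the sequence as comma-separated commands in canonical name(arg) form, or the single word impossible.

turn(left), strafe(right, 1), turn(left)

key: cell and facing (now E) both changed — the 3 commands mix motion and turning
from: at (1,7), heading west
1. turn(left) → at (1,7), heading south
2. strafe(right, 1) → at (0,7), heading south
3. turn(left) → at (0,7), heading east
all 64 alternatives checked — unique.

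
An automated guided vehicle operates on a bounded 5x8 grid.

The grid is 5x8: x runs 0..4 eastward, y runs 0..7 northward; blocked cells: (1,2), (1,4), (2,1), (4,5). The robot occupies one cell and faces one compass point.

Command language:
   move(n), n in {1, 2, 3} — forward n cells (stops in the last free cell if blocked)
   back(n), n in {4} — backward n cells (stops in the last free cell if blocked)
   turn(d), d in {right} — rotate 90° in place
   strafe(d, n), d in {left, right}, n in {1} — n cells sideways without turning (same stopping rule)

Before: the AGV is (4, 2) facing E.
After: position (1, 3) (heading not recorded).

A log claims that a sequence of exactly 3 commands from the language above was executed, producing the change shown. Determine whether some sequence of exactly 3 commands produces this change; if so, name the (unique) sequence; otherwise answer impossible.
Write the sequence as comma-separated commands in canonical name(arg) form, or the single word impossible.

key: running move(1) before strafe(left, 1) would end elsewhere — order is forced
begin: (4, 2) facing E
[1] after strafe(left, 1): (4, 3) facing E
[2] after back(4): (0, 3) facing E
[3] after move(1): (1, 3) facing E
no rival 3-sequence matches.

strafe(left, 1), back(4), move(1)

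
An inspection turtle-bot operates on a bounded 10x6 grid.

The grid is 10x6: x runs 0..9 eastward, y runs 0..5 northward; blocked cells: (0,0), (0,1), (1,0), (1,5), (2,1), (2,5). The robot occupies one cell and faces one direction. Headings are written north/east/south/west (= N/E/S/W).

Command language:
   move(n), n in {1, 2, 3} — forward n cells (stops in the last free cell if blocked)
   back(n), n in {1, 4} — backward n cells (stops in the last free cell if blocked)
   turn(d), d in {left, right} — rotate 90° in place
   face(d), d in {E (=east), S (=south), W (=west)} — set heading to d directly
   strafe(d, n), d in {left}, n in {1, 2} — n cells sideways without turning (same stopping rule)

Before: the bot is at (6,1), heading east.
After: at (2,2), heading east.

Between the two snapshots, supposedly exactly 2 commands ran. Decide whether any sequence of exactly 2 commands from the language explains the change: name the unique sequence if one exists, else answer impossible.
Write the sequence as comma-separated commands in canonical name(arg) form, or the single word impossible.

key: running back(4) before strafe(left, 1) would end elsewhere — order is forced
t0: at (6,1), heading east
1. strafe(left, 1) → at (6,2), heading east
2. back(4) → at (2,2), heading east
no rival 2-sequence matches.

strafe(left, 1), back(4)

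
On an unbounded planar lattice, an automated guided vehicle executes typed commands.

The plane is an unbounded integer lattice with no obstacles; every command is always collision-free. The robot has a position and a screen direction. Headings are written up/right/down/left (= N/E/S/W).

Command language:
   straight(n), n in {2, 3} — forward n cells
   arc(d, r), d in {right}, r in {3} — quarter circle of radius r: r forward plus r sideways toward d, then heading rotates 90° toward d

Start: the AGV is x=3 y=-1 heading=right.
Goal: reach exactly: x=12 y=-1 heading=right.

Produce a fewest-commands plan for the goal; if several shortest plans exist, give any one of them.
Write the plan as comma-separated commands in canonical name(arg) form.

begin: x=3 y=-1 heading=right
step 1 (straight(3)): x=6 y=-1 heading=right
step 2 (straight(3)): x=9 y=-1 heading=right
step 3 (straight(3)): x=12 y=-1 heading=right
no 2-step plan works, so 3 is optimal.

straight(3), straight(3), straight(3)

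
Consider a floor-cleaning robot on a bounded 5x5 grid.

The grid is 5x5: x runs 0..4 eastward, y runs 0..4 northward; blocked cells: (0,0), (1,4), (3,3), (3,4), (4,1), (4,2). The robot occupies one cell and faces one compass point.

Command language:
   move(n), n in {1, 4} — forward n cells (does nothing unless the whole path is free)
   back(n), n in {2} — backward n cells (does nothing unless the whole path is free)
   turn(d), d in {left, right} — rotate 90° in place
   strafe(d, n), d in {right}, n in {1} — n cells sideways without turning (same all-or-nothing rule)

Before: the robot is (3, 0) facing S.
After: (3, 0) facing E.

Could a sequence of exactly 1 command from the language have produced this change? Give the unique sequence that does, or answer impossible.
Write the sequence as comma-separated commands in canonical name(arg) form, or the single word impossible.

turn(left)

key: (3,0) unchanged — the single command moves nothing
t0: (3, 0) facing S
step 1 (turn(left)): (3, 0) facing E
uniquely the one of 6 1-step routes that fits.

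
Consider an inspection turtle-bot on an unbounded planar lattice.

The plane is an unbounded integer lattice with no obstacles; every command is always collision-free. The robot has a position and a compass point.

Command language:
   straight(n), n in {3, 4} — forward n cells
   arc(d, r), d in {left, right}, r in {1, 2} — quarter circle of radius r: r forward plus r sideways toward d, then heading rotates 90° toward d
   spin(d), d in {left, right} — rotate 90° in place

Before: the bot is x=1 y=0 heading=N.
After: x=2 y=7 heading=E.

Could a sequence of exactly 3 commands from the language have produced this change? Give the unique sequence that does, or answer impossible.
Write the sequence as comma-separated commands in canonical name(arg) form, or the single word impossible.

straight(3), straight(3), arc(right, 1)

key: cell and facing (now E) both changed — the 3 commands mix motion and turning
begin: x=1 y=0 heading=N
[1] after straight(3): x=1 y=3 heading=N
[2] after straight(3): x=1 y=6 heading=N
[3] after arc(right, 1): x=2 y=7 heading=E
no other 3-command option fits: unique.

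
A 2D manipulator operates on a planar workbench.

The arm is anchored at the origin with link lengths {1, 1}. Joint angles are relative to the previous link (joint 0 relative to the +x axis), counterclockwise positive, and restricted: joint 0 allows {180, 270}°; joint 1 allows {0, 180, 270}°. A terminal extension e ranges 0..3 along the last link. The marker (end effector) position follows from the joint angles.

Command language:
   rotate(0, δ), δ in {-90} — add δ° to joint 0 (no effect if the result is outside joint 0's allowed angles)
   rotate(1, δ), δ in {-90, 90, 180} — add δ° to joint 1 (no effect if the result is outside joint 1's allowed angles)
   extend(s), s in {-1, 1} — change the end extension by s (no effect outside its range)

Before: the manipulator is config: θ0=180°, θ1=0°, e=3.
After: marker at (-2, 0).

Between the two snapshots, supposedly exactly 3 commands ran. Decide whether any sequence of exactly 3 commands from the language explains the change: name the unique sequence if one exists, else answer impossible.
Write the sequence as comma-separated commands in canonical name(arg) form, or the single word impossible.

begin: config: θ0=180°, θ1=0°, e=3
[1] after extend(-1): config: θ0=180°, θ1=0°, e=2
[2] after extend(-1): config: θ0=180°, θ1=0°, e=1
[3] after extend(-1): config: θ0=180°, θ1=0°, e=0
no other 3-command option fits: unique.

extend(-1), extend(-1), extend(-1)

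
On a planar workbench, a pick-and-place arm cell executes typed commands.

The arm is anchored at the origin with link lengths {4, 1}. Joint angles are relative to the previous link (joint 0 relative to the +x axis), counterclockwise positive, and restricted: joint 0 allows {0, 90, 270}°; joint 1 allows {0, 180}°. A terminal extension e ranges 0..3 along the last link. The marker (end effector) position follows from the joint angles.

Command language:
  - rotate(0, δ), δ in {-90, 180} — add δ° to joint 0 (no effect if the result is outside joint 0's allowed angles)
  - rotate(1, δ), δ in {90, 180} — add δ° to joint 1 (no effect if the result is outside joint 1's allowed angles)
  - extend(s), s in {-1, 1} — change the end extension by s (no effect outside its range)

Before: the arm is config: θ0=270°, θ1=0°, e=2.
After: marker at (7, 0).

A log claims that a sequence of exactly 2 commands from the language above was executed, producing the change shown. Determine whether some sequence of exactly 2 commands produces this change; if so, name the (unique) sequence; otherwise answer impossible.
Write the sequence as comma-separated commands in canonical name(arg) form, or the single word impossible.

key: order matters: swapping rotate(0, 180) and rotate(0, -90) lands elsewhere
begin: config: θ0=270°, θ1=0°, e=2
step 1 (rotate(0, 180)): config: θ0=90°, θ1=0°, e=2
step 2 (rotate(0, -90)): config: θ0=0°, θ1=0°, e=2
uniquely the one of 36 2-step routes that fits.

rotate(0, 180), rotate(0, -90)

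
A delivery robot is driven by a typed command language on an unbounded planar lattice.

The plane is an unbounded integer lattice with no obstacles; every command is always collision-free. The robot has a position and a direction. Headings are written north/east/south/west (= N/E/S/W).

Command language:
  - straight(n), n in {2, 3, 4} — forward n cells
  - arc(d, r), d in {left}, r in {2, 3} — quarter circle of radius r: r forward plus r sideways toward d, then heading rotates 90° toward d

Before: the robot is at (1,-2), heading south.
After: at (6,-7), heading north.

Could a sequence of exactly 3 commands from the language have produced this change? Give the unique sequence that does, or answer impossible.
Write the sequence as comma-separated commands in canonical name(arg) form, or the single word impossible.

key: cell and facing (now N) both changed — the 3 commands mix motion and turning
begin: at (1,-2), heading south
t=1 straight(4) ⇒ at (1,-6), heading south
t=2 arc(left, 3) ⇒ at (4,-9), heading east
t=3 arc(left, 2) ⇒ at (6,-7), heading north
uniquely the one of 125 3-step routes that fits.

straight(4), arc(left, 3), arc(left, 2)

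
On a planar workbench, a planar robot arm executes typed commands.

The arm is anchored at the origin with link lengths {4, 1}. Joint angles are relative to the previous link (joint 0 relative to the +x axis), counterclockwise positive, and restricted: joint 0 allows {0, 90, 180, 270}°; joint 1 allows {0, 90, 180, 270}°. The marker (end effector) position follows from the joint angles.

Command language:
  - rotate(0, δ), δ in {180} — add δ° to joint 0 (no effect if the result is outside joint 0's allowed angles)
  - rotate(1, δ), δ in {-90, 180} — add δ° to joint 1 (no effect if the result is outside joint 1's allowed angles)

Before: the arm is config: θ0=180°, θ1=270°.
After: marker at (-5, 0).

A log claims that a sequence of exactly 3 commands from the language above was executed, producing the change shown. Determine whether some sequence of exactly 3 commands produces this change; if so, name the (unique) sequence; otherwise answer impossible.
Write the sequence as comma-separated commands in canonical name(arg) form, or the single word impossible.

begin: config: θ0=180°, θ1=270°
1. rotate(1, -90) → config: θ0=180°, θ1=180°
2. rotate(1, -90) → config: θ0=180°, θ1=90°
3. rotate(1, -90) → config: θ0=180°, θ1=0°
no other 3-command option fits: unique.

rotate(1, -90), rotate(1, -90), rotate(1, -90)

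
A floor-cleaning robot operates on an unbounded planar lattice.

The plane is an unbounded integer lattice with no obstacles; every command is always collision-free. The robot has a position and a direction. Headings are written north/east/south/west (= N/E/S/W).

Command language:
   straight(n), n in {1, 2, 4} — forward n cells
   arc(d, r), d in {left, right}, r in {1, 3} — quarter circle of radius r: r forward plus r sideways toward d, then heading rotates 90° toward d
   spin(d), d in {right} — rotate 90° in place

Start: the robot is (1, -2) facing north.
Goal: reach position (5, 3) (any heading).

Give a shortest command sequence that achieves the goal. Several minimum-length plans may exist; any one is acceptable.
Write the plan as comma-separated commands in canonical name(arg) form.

t0: (1, -2) facing north
step 1 (straight(2)): (1, 0) facing north
step 2 (arc(right, 3)): (4, 3) facing east
step 3 (straight(1)): (5, 3) facing east
nothing shorter than 3 reaches the goal.

straight(2), arc(right, 3), straight(1)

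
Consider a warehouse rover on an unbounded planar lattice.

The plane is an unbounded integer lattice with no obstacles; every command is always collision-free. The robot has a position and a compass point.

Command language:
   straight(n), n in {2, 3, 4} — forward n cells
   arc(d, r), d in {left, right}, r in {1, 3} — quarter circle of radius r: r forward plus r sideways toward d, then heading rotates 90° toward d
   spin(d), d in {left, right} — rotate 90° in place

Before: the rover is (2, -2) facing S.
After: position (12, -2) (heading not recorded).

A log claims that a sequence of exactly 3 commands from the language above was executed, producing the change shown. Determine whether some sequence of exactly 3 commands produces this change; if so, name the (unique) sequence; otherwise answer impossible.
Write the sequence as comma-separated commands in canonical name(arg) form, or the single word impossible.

initial: (2, -2) facing S
step 1 (arc(left, 3)): (5, -5) facing E
step 2 (straight(4)): (9, -5) facing E
step 3 (arc(left, 3)): (12, -2) facing N
no rival 3-sequence matches.

arc(left, 3), straight(4), arc(left, 3)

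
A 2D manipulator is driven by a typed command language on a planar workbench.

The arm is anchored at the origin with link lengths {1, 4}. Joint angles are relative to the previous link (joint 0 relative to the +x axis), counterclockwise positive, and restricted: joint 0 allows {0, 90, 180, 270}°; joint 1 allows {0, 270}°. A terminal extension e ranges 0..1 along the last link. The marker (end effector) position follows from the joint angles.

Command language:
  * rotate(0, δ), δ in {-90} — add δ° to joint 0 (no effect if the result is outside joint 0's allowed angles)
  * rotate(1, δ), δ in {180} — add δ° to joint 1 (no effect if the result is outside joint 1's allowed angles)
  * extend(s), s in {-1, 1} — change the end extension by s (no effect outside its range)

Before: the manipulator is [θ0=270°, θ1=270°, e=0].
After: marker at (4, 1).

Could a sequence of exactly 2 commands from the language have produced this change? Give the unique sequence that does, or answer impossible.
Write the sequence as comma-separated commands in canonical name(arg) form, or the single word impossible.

initial: [θ0=270°, θ1=270°, e=0]
step 1 (rotate(0, -90)): [θ0=180°, θ1=270°, e=0]
step 2 (rotate(0, -90)): [θ0=90°, θ1=270°, e=0]
all 16 alternatives checked — unique.

rotate(0, -90), rotate(0, -90)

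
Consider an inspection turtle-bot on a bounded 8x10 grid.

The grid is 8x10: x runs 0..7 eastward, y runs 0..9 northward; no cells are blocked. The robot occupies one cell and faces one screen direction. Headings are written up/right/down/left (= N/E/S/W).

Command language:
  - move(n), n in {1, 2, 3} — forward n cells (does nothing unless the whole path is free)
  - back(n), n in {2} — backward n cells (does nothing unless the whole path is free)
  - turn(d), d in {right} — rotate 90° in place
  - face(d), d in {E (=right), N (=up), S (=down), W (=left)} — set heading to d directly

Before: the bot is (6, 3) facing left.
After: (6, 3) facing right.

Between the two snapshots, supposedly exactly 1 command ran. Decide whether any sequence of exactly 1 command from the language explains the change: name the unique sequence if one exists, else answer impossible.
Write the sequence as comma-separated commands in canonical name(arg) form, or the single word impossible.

face(E)

key: (6,3) unchanged — the single command moves nothing
begin: (6, 3) facing left
t=1 face(E) ⇒ (6, 3) facing right
uniquely the one of 9 1-step routes that fits.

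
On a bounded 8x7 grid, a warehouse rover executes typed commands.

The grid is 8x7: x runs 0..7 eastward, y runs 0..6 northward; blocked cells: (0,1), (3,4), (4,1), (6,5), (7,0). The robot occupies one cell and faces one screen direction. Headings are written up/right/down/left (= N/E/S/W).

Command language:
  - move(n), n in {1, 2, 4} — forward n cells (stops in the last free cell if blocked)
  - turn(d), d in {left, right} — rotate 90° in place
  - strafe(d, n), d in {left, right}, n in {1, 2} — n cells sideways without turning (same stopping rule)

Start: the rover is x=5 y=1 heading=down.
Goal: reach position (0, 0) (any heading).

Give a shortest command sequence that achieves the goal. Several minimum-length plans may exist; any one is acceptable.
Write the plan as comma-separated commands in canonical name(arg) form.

move(2), strafe(right, 2), strafe(right, 2), strafe(right, 2)

t0: x=5 y=1 heading=down
step 1 (move(2)): x=5 y=0 heading=down
step 2 (strafe(right, 2)): x=3 y=0 heading=down
step 3 (strafe(right, 2)): x=1 y=0 heading=down
step 4 (strafe(right, 2)): x=0 y=0 heading=down
no 3-step plan works, so 4 is optimal.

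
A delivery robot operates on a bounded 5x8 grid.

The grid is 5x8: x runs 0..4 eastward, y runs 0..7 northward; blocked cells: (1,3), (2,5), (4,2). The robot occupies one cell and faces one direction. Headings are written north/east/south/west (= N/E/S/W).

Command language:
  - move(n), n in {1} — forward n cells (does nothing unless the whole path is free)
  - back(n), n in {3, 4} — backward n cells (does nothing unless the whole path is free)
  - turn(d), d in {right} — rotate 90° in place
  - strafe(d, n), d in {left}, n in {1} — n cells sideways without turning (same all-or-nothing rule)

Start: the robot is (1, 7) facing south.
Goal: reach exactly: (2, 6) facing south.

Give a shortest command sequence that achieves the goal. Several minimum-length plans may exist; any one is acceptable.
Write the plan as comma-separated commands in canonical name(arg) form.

move(1), strafe(left, 1)

start: (1, 7) facing south
[1] after move(1): (1, 6) facing south
[2] after strafe(left, 1): (2, 6) facing south
shorter routes all fall short; 2 is best.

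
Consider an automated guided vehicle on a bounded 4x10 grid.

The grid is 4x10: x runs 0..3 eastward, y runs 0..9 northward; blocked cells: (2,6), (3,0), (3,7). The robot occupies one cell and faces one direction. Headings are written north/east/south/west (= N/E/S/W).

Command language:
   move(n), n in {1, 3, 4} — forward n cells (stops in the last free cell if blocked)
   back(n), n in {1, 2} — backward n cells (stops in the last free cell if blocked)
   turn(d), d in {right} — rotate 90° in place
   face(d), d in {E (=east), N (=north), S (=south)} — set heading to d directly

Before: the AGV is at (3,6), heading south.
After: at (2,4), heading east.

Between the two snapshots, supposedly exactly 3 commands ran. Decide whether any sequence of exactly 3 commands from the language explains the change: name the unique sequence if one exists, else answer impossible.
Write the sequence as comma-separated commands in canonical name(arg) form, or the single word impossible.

no 3-step route produces this change.

impossible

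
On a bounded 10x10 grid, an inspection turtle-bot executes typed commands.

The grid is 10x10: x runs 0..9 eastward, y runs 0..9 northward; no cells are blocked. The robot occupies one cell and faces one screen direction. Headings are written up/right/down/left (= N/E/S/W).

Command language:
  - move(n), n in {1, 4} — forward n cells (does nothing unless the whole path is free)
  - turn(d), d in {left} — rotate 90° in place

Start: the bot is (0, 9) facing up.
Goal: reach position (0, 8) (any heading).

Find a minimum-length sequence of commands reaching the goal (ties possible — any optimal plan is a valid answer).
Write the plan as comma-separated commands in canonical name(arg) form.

t0: (0, 9) facing up
step 1 (turn(left)): (0, 9) facing left
step 2 (turn(left)): (0, 9) facing down
step 3 (move(1)): (0, 8) facing down
minimal: 3 command(s), checked below 3.

turn(left), turn(left), move(1)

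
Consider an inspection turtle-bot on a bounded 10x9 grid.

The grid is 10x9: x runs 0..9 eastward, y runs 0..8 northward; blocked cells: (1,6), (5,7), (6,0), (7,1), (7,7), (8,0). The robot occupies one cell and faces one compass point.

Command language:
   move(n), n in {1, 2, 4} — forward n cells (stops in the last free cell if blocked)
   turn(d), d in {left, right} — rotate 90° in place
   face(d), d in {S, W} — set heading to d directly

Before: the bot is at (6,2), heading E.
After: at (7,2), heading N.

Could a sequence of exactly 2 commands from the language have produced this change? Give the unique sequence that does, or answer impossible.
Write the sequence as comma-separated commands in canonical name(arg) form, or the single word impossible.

move(1), turn(left)

key: running turn(left) before move(1) would end elsewhere — order is forced
start: at (6,2), heading E
step 1 (move(1)): at (7,2), heading E
step 2 (turn(left)): at (7,2), heading N
no rival 2-sequence matches.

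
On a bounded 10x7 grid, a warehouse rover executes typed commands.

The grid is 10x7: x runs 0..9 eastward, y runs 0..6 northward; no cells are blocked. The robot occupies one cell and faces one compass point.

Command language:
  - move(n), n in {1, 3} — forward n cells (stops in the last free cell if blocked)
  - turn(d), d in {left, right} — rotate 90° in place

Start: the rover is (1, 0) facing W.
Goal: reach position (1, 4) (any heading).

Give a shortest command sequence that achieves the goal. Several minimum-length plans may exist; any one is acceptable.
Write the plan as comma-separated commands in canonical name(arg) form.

turn(right), move(3), move(1)

initial: (1, 0) facing W
t=1 turn(right) ⇒ (1, 0) facing N
t=2 move(3) ⇒ (1, 3) facing N
t=3 move(1) ⇒ (1, 4) facing N
no 2-step plan works, so 3 is optimal.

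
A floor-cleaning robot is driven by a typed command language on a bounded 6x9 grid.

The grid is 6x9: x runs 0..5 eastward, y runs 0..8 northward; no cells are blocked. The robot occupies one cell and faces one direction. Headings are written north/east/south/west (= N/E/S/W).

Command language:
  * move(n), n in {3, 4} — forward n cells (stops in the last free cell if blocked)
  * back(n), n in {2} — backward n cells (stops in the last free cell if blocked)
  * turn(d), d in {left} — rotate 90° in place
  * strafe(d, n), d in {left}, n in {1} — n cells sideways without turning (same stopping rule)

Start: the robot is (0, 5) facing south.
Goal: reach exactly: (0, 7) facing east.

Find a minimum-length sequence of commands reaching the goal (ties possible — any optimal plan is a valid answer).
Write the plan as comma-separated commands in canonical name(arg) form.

back(2), turn(left)

start: (0, 5) facing south
t=1 back(2) ⇒ (0, 7) facing south
t=2 turn(left) ⇒ (0, 7) facing east
shorter routes all fall short; 2 is best.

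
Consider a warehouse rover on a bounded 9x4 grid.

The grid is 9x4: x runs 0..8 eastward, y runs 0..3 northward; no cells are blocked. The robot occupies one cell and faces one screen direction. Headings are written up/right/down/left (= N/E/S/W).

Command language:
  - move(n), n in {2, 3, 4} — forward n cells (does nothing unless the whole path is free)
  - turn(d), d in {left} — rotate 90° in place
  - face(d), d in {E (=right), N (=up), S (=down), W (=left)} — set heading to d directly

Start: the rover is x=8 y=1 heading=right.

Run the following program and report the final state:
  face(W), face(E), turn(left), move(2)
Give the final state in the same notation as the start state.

initial: x=8 y=1 heading=right
[1] after face(W): x=8 y=1 heading=left
[2] after face(E): x=8 y=1 heading=right
[3] after turn(left): x=8 y=1 heading=up
[4] after move(2): x=8 y=3 heading=up

x=8 y=3 heading=up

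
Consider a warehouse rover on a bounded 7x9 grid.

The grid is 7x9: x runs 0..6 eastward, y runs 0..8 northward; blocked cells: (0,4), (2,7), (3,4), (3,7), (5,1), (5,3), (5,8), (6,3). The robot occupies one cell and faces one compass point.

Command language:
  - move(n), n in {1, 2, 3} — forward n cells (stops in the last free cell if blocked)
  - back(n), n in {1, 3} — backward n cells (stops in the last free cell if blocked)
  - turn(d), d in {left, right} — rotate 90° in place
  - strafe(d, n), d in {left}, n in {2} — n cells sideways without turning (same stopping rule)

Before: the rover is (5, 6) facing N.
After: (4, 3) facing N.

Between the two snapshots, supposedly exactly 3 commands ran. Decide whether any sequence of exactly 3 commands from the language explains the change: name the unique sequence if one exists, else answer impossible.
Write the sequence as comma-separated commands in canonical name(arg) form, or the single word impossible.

back(3), strafe(left, 2), back(1)

key: order matters: swapping back(3) and back(1) lands elsewhere
from: (5, 6) facing N
t=1 back(3) ⇒ (5, 4) facing N
t=2 strafe(left, 2) ⇒ (4, 4) facing N
t=3 back(1) ⇒ (4, 3) facing N
uniquely the one of 512 3-step routes that fits.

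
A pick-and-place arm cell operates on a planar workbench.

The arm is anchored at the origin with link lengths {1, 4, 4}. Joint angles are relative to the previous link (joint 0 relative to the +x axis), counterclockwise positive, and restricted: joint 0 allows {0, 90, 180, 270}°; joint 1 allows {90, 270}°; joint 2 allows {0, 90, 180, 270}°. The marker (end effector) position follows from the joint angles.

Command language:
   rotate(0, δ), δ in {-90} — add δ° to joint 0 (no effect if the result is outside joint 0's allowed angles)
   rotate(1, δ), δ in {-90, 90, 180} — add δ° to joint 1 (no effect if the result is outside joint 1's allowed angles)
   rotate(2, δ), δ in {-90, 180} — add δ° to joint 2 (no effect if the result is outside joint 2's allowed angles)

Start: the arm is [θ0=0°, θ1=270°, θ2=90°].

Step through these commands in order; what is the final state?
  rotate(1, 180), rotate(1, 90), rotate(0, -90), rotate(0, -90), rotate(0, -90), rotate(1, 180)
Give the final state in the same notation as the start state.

initial: [θ0=0°, θ1=270°, θ2=90°]
[1] after rotate(1, 180): [θ0=0°, θ1=90°, θ2=90°]
[2] after rotate(1, 90): [θ0=0°, θ1=90°, θ2=90°]
[3] after rotate(0, -90): [θ0=270°, θ1=90°, θ2=90°]
[4] after rotate(0, -90): [θ0=180°, θ1=90°, θ2=90°]
[5] after rotate(0, -90): [θ0=90°, θ1=90°, θ2=90°]
[6] after rotate(1, 180): [θ0=90°, θ1=270°, θ2=90°]

[θ0=90°, θ1=270°, θ2=90°]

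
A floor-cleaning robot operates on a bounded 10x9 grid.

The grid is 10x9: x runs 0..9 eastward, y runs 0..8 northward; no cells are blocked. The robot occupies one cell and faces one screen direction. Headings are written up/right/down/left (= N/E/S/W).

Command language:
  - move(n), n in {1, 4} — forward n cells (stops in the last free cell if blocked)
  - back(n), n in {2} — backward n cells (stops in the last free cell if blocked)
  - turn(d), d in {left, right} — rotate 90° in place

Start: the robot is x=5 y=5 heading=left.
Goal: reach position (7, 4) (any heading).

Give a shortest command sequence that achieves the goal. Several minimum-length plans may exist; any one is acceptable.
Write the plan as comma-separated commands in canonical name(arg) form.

back(2), turn(left), move(1)

from: x=5 y=5 heading=left
1. back(2) → x=7 y=5 heading=left
2. turn(left) → x=7 y=5 heading=down
3. move(1) → x=7 y=4 heading=down
shorter routes all fall short; 3 is best.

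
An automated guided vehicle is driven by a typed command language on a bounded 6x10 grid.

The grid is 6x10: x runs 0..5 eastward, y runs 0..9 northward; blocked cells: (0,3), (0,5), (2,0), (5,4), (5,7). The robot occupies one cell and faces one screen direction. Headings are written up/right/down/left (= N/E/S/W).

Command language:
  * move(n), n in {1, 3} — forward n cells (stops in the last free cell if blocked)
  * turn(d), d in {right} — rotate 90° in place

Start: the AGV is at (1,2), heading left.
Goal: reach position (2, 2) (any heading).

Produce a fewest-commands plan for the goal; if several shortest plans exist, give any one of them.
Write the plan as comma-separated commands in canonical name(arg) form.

turn(right), turn(right), move(1)

begin: at (1,2), heading left
t=1 turn(right) ⇒ at (1,2), heading up
t=2 turn(right) ⇒ at (1,2), heading right
t=3 move(1) ⇒ at (2,2), heading right
nothing shorter than 3 reaches the goal.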